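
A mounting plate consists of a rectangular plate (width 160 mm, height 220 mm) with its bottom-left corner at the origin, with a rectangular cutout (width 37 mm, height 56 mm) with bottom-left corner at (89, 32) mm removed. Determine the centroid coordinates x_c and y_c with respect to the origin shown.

plate: A = 160 × 220 = 35200.00, centroid at (80.00, 110.00).
hole: A = −(37 × 56) = -2072.00, centroid at (107.50, 60.00).
ΣA = 33128.00 mm²
ΣAx_c = (35200.00)(80.00) + (-2072.00)(107.50) = 2593260.00 mm³
ΣAy_c = (35200.00)(110.00) + (-2072.00)(60.00) = 3747680.00 mm³
x_c = 2593260.00 / 33128.00 = 78.28 mm
y_c = 3747680.00 / 33128.00 = 113.13 mm

x_c = 78.28 mm, y_c = 113.13 mm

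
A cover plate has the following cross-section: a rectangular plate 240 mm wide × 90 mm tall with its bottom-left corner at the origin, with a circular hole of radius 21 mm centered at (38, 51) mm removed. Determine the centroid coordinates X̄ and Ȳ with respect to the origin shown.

X̄ = 125.62 mm, Ȳ = 44.59 mm

plate: A = 240 × 90 = 21600.00, centroid at (120.00, 45.00).
hole: A = −π·21² = -1385.44, centroid at (38.00, 51.00).
ΣA = 20214.56 mm²
ΣAX̄ = (21600.00)(120.00) + (-1385.44)(38.00) = 2539353.19 mm³
ΣAȲ = (21600.00)(45.00) + (-1385.44)(51.00) = 901342.44 mm³
X̄ = 2539353.19 / 20214.56 = 125.62 mm
Ȳ = 901342.44 / 20214.56 = 44.59 mm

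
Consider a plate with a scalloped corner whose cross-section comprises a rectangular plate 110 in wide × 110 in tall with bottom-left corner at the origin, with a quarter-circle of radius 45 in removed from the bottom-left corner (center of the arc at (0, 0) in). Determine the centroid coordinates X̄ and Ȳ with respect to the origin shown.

X̄ = 60.43 in, Ȳ = 60.43 in

plate: A = 110 × 110 = 12100.00, centroid at (55.00, 55.00).
removed quarter-circle: A = −¼π·45² = -1590.43, centroid at (19.10, 19.10).
ΣA = 10509.57 in²
ΣAX̄ = (12100.00)(55.00) + (-1590.43)(19.10) = 635125.00 in³
ΣAȲ = (12100.00)(55.00) + (-1590.43)(19.10) = 635125.00 in³
X̄ = 635125.00 / 10509.57 = 60.43 in
Ȳ = 635125.00 / 10509.57 = 60.43 in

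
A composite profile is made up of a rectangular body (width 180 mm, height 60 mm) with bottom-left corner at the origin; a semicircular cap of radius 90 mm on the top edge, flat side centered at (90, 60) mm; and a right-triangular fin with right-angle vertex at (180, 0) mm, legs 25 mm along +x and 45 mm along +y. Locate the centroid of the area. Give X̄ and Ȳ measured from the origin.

rectangular body: A = 180 × 60 = 10800.00, centroid at (90.00, 30.00).
semicircular top: A = ½π·90² = 12723.45, centroid at (90.00, 98.20).
triangular fin: A = ½·25·45 = 562.50, centroid at (188.33, 15.00).
ΣA = 24085.95 mm²
ΣAX̄ = (10800.00)(90.00) + (12723.45)(90.00) + (562.50)(188.33) = 2223048.02 mm³
ΣAȲ = (10800.00)(30.00) + (12723.45)(98.20) + (562.50)(15.00) = 1581844.51 mm³
X̄ = 2223048.02 / 24085.95 = 92.30 mm
Ȳ = 1581844.51 / 24085.95 = 65.67 mm

X̄ = 92.30 mm, Ȳ = 65.67 mm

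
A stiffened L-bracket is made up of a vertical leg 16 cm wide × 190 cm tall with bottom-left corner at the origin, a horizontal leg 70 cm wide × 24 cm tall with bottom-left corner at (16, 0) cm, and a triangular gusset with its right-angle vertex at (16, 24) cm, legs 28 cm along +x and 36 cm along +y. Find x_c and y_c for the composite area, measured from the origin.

x_c = 23.50 cm, y_c = 62.62 cm

Part | A | x̄ᵢ | ȳᵢ | A·x̄ᵢ | A·ȳᵢ
vertical leg | 3040.00 | 8.00 | 95.00 | 24320.00 | 288800.00
horizontal leg | 1680.00 | 51.00 | 12.00 | 85680.00 | 20160.00
gusset | 504.00 | 25.33 | 36.00 | 12768.00 | 18144.00
Σ | 5224.00 |  |  | 122768.00 | 327104.00
x_c = 122768.00 / 5224.00 = 23.50 cm
y_c = 327104.00 / 5224.00 = 62.62 cm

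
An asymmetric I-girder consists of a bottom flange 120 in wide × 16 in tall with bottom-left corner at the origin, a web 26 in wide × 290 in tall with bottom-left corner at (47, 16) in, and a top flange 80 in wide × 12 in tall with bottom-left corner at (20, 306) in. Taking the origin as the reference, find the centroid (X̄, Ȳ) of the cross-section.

X̄ = 60.00 in, Ȳ = 146.72 in

bottom flange: A = 120 × 16 = 1920.00, centroid at (60.00, 8.00).
web: A = 26 × 290 = 7540.00, centroid at (60.00, 161.00).
top flange: A = 80 × 12 = 960.00, centroid at (60.00, 312.00).
ΣA = 10420.00 in², ΣAX̄ = 625200.00 in³, ΣAȲ = 1528820.00 in³.
X̄ = 625200.00/10420.00 = 60.00 in; Ȳ = 1528820.00/10420.00 = 146.72 in.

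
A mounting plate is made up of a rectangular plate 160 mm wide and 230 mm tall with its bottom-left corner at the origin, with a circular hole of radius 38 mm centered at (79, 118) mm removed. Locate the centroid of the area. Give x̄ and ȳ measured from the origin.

x̄ = 80.14 mm, ȳ = 114.58 mm

plate: A = 160 × 230 = 36800.00, centroid at (80.00, 115.00).
hole: A = −π·38² = -4536.46, centroid at (79.00, 118.00).
ΣA = 32263.54 mm²
ΣAx̄ = (36800.00)(80.00) + (-4536.46)(79.00) = 2585619.68 mm³
ΣAȳ = (36800.00)(115.00) + (-4536.46)(118.00) = 3696697.74 mm³
x̄ = 2585619.68 / 32263.54 = 80.14 mm
ȳ = 3696697.74 / 32263.54 = 114.58 mm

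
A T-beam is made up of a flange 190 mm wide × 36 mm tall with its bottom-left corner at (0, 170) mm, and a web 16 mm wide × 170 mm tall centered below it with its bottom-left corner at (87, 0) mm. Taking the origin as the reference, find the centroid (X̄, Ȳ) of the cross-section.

X̄ = 95.00 mm, Ȳ = 158.69 mm

Part | A | x̄ᵢ | ȳᵢ | A·x̄ᵢ | A·ȳᵢ
web | 2720.00 | 95.00 | 85.00 | 258400.00 | 231200.00
flange | 6840.00 | 95.00 | 188.00 | 649800.00 | 1285920.00
Σ | 9560.00 |  |  | 908200.00 | 1517120.00
X̄ = 908200.00 / 9560.00 = 95.00 mm
Ȳ = 1517120.00 / 9560.00 = 158.69 mm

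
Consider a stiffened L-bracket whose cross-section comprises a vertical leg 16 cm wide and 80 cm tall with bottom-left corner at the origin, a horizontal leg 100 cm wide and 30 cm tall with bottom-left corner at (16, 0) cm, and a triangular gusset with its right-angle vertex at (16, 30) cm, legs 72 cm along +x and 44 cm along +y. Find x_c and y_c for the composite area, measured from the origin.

x_c = 46.32 cm, y_c = 28.47 cm

vertical leg: A = 16 × 80 = 1280.00, centroid at (8.00, 40.00).
horizontal leg: A = 100 × 30 = 3000.00, centroid at (66.00, 15.00).
gusset: A = ½·72·44 = 1584.00, centroid at (40.00, 44.67).
ΣA = 5864.00 cm², ΣAx_c = 271600.00 cm³, ΣAy_c = 166952.00 cm³.
x_c = 271600.00/5864.00 = 46.32 cm; y_c = 166952.00/5864.00 = 28.47 cm.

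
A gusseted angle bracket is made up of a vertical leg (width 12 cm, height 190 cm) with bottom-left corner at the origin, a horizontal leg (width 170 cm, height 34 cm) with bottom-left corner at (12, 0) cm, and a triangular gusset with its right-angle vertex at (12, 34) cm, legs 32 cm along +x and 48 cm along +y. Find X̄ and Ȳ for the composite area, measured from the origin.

X̄ = 67.03 cm, Ȳ = 40.02 cm

Part | A | x̄ᵢ | ȳᵢ | A·x̄ᵢ | A·ȳᵢ
vertical leg | 2280.00 | 6.00 | 95.00 | 13680.00 | 216600.00
horizontal leg | 5780.00 | 97.00 | 17.00 | 560660.00 | 98260.00
gusset | 768.00 | 22.67 | 50.00 | 17408.00 | 38400.00
Σ | 8828.00 |  |  | 591748.00 | 353260.00
X̄ = 591748.00 / 8828.00 = 67.03 cm
Ȳ = 353260.00 / 8828.00 = 40.02 cm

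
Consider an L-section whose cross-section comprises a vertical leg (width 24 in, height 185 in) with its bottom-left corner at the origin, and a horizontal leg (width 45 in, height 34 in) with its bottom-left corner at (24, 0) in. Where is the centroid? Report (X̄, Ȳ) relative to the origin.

X̄ = 20.84 in, Ȳ = 73.15 in

vertical leg: A = 24 × 185 = 4440.00, centroid at (12.00, 92.50).
horizontal leg: A = 45 × 34 = 1530.00, centroid at (46.50, 17.00).
ΣA = 5970.00 in²
ΣAX̄ = (4440.00)(12.00) + (1530.00)(46.50) = 124425.00 in³
ΣAȲ = (4440.00)(92.50) + (1530.00)(17.00) = 436710.00 in³
X̄ = 124425.00 / 5970.00 = 20.84 in
Ȳ = 436710.00 / 5970.00 = 73.15 in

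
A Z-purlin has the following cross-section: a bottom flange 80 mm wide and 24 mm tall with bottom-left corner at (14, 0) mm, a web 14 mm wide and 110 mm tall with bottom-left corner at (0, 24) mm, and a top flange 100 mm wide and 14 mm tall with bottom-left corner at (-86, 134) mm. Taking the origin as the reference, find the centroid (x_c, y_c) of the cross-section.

x_c = 13.18 mm, y_c = 70.39 mm

Part | A | x̄ᵢ | ȳᵢ | A·x̄ᵢ | A·ȳᵢ
bottom flange | 1920.00 | 54.00 | 12.00 | 103680.00 | 23040.00
web | 1540.00 | 7.00 | 79.00 | 10780.00 | 121660.00
top flange | 1400.00 | -36.00 | 141.00 | -50400.00 | 197400.00
Σ | 4860.00 |  |  | 64060.00 | 342100.00
x_c = 64060.00 / 4860.00 = 13.18 mm
y_c = 342100.00 / 4860.00 = 70.39 mm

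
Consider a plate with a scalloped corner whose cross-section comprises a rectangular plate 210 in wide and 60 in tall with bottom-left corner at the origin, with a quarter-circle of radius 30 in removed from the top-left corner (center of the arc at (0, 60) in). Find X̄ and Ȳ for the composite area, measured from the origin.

X̄ = 110.48 in, Ȳ = 28.97 in

plate: A = 210 × 60 = 12600.00, centroid at (105.00, 30.00).
removed quarter-circle: A = −¼π·30² = -706.86, centroid at (12.73, 47.27).
ΣA = 11893.14 in², ΣAX̄ = 1314000.00 in³, ΣAȲ = 344588.50 in³.
X̄ = 1314000.00/11893.14 = 110.48 in; Ȳ = 344588.50/11893.14 = 28.97 in.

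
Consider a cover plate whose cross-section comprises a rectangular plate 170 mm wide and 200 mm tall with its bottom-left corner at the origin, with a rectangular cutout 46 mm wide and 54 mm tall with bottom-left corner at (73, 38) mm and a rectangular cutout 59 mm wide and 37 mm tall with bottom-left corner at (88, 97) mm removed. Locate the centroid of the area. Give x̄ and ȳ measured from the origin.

x̄ = 81.65 mm, ȳ = 101.81 mm

Part | A | x̄ᵢ | ȳᵢ | A·x̄ᵢ | A·ȳᵢ
plate | 34000.00 | 85.00 | 100.00 | 2890000.00 | 3400000.00
hole 1 | -2484.00 | 96.00 | 65.00 | -238464.00 | -161460.00
hole 2 | -2183.00 | 117.50 | 115.50 | -256502.50 | -252136.50
Σ | 29333.00 |  |  | 2395033.50 | 2986403.50
x̄ = 2395033.50 / 29333.00 = 81.65 mm
ȳ = 2986403.50 / 29333.00 = 101.81 mm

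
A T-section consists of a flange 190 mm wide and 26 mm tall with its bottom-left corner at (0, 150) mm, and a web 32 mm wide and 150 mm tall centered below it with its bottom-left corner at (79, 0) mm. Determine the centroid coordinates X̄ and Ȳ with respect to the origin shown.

X̄ = 95.00 mm, Ȳ = 119.63 mm

web: A = 32 × 150 = 4800.00, centroid at (95.00, 75.00).
flange: A = 190 × 26 = 4940.00, centroid at (95.00, 163.00).
ΣA = 9740.00 mm²
ΣAX̄ = (4800.00)(95.00) + (4940.00)(95.00) = 925300.00 mm³
ΣAȲ = (4800.00)(75.00) + (4940.00)(163.00) = 1165220.00 mm³
X̄ = 925300.00 / 9740.00 = 95.00 mm
Ȳ = 1165220.00 / 9740.00 = 119.63 mm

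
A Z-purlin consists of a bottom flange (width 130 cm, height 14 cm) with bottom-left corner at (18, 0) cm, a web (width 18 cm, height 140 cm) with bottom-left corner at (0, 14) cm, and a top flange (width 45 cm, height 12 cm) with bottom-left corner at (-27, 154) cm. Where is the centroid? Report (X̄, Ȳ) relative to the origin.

X̄ = 35.10 cm, Ȳ = 63.69 cm

bottom flange: A = 130 × 14 = 1820.00, centroid at (83.00, 7.00).
web: A = 18 × 140 = 2520.00, centroid at (9.00, 84.00).
top flange: A = 45 × 12 = 540.00, centroid at (-4.50, 160.00).
ΣA = 4880.00 cm²
ΣAX̄ = (1820.00)(83.00) + (2520.00)(9.00) + (540.00)(-4.50) = 171310.00 cm³
ΣAȲ = (1820.00)(7.00) + (2520.00)(84.00) + (540.00)(160.00) = 310820.00 cm³
X̄ = 171310.00 / 4880.00 = 35.10 cm
Ȳ = 310820.00 / 4880.00 = 63.69 cm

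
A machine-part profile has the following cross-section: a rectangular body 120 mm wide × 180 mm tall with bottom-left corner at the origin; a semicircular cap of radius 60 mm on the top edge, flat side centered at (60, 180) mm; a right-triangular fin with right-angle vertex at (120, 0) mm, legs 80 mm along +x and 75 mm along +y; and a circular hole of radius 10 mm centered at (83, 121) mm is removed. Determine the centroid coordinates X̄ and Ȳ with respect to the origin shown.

Part | A | x̄ᵢ | ȳᵢ | A·x̄ᵢ | A·ȳᵢ
rectangular body | 21600.00 | 60.00 | 90.00 | 1296000.00 | 1944000.00
semicircular top | 5654.87 | 60.00 | 205.46 | 339292.01 | 1161876.02
triangular fin | 3000.00 | 146.67 | 25.00 | 440000.00 | 75000.00
hole | -314.16 | 83.00 | 121.00 | -26075.22 | -38013.27
Σ | 29940.71 |  |  | 2049216.79 | 3142862.75
X̄ = 2049216.79 / 29940.71 = 68.44 mm
Ȳ = 3142862.75 / 29940.71 = 104.97 mm

X̄ = 68.44 mm, Ȳ = 104.97 mm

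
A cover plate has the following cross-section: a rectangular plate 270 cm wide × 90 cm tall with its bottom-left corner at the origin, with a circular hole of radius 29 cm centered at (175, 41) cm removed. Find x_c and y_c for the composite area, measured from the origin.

Part | A | x̄ᵢ | ȳᵢ | A·x̄ᵢ | A·ȳᵢ
plate | 24300.00 | 135.00 | 45.00 | 3280500.00 | 1093500.00
hole | -2642.08 | 175.00 | 41.00 | -462363.90 | -108325.26
Σ | 21657.92 |  |  | 2818136.10 | 985174.74
x_c = 2818136.10 / 21657.92 = 130.12 cm
y_c = 985174.74 / 21657.92 = 45.49 cm

x_c = 130.12 cm, y_c = 45.49 cm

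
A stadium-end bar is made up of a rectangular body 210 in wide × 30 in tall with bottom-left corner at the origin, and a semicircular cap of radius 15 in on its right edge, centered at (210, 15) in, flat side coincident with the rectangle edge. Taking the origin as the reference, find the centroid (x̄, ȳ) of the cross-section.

x̄ = 110.92 in, ȳ = 15.00 in

rectangular body: A = 210 × 30 = 6300.00, centroid at (105.00, 15.00).
semicircular end: A = ½π·15² = 353.43, centroid at (216.37, 15.00).
ΣA = 6653.43 in²
ΣAx̄ = (6300.00)(105.00) + (353.43)(216.37) = 737970.13 in³
ΣAȳ = (6300.00)(15.00) + (353.43)(15.00) = 99801.44 in³
x̄ = 737970.13 / 6653.43 = 110.92 in
ȳ = 99801.44 / 6653.43 = 15.00 in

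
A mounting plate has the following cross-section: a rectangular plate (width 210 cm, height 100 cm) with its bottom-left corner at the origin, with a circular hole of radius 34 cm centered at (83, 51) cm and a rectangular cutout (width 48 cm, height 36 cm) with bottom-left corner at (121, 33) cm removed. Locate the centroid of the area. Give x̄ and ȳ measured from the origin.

x̄ = 105.69 cm, ȳ = 49.66 cm

plate: A = 210 × 100 = 21000.00, centroid at (105.00, 50.00).
hole 1: A = −π·34² = -3631.68, centroid at (83.00, 51.00).
hole 2: A = −(48 × 36) = -1728.00, centroid at (145.00, 51.00).
ΣA = 15640.32 cm², ΣAx̄ = 1653010.47 cm³, ΣAȳ = 776656.26 cm³.
x̄ = 1653010.47/15640.32 = 105.69 cm; ȳ = 776656.26/15640.32 = 49.66 cm.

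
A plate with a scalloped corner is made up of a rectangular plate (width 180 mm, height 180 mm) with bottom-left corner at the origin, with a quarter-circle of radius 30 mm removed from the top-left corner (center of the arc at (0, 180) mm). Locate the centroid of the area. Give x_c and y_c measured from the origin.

plate: A = 180 × 180 = 32400.00, centroid at (90.00, 90.00).
removed quarter-circle: A = −¼π·30² = -706.86, centroid at (12.73, 167.27).
ΣA = 31693.14 mm², ΣAx_c = 2907000.00 mm³, ΣAy_c = 2797765.50 mm³.
x_c = 2907000.00/31693.14 = 91.72 mm; y_c = 2797765.50/31693.14 = 88.28 mm.

x_c = 91.72 mm, y_c = 88.28 mm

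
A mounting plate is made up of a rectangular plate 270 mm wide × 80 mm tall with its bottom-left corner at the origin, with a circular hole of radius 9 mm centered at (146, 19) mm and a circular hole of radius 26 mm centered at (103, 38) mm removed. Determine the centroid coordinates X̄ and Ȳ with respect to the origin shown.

plate: A = 270 × 80 = 21600.00, centroid at (135.00, 40.00).
hole 1: A = −π·9² = -254.47, centroid at (146.00, 19.00).
hole 2: A = −π·26² = -2123.72, centroid at (103.00, 38.00).
ΣA = 19221.81 mm², ΣAX̄ = 2660104.71 mm³, ΣAȲ = 778463.86 mm³.
X̄ = 2660104.71/19221.81 = 138.39 mm; Ȳ = 778463.86/19221.81 = 40.50 mm.

X̄ = 138.39 mm, Ȳ = 40.50 mm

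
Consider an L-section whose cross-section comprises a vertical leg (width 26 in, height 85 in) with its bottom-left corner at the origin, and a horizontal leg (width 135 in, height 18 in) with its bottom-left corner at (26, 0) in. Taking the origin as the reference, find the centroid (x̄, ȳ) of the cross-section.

x̄ = 55.16 in, ȳ = 24.96 in

Part | A | x̄ᵢ | ȳᵢ | A·x̄ᵢ | A·ȳᵢ
vertical leg | 2210.00 | 13.00 | 42.50 | 28730.00 | 93925.00
horizontal leg | 2430.00 | 93.50 | 9.00 | 227205.00 | 21870.00
Σ | 4640.00 |  |  | 255935.00 | 115795.00
x̄ = 255935.00 / 4640.00 = 55.16 in
ȳ = 115795.00 / 4640.00 = 24.96 in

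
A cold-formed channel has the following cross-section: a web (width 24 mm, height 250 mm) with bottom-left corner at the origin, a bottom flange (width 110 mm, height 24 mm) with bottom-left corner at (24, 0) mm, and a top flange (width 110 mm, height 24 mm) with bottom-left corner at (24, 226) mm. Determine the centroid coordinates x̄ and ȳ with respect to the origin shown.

x̄ = 43.36 mm, ȳ = 125.00 mm

Part | A | x̄ᵢ | ȳᵢ | A·x̄ᵢ | A·ȳᵢ
web | 6000.00 | 12.00 | 125.00 | 72000.00 | 750000.00
bottom flange | 2640.00 | 79.00 | 12.00 | 208560.00 | 31680.00
top flange | 2640.00 | 79.00 | 238.00 | 208560.00 | 628320.00
Σ | 11280.00 |  |  | 489120.00 | 1410000.00
x̄ = 489120.00 / 11280.00 = 43.36 mm
ȳ = 1410000.00 / 11280.00 = 125.00 mm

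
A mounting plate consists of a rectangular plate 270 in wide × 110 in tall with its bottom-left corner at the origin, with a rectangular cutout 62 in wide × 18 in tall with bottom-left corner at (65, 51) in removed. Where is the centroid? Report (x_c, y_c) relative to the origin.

Part | A | x̄ᵢ | ȳᵢ | A·x̄ᵢ | A·ȳᵢ
plate | 29700.00 | 135.00 | 55.00 | 4009500.00 | 1633500.00
hole | -1116.00 | 96.00 | 60.00 | -107136.00 | -66960.00
Σ | 28584.00 |  |  | 3902364.00 | 1566540.00
x_c = 3902364.00 / 28584.00 = 136.52 in
y_c = 1566540.00 / 28584.00 = 54.80 in

x_c = 136.52 in, y_c = 54.80 in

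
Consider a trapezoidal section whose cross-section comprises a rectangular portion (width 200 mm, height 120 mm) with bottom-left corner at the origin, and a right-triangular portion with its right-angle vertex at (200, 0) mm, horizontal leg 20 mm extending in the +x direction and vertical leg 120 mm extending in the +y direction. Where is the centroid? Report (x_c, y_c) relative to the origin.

rectangular portion: A = 200 × 120 = 24000.00, centroid at (100.00, 60.00).
triangular portion: A = ½·20·120 = 1200.00, centroid at (206.67, 40.00).
ΣA = 25200.00 mm², ΣAx_c = 2648000.00 mm³, ΣAy_c = 1488000.00 mm³.
x_c = 2648000.00/25200.00 = 105.08 mm; y_c = 1488000.00/25200.00 = 59.05 mm.

x_c = 105.08 mm, y_c = 59.05 mm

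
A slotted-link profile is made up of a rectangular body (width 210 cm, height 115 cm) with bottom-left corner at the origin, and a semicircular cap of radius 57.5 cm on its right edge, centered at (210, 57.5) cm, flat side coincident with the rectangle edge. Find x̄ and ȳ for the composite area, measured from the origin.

Part | A | x̄ᵢ | ȳᵢ | A·x̄ᵢ | A·ȳᵢ
rectangular body | 24150.00 | 105.00 | 57.50 | 2535750.00 | 1388625.00
semicircular end | 5193.45 | 234.40 | 57.50 | 1217363.11 | 298623.11
Σ | 29343.45 |  |  | 3753113.11 | 1687248.11
x̄ = 3753113.11 / 29343.45 = 127.90 cm
ȳ = 1687248.11 / 29343.45 = 57.50 cm

x̄ = 127.90 cm, ȳ = 57.50 cm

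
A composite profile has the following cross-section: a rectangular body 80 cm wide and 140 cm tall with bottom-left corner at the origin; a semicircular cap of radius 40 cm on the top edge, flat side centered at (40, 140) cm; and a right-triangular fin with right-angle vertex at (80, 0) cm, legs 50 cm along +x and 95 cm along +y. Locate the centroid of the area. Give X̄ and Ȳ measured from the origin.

rectangular body: A = 80 × 140 = 11200.00, centroid at (40.00, 70.00).
semicircular top: A = ½π·40² = 2513.27, centroid at (40.00, 156.98).
triangular fin: A = ½·50·95 = 2375.00, centroid at (96.67, 31.67).
ΣA = 16088.27 cm², ΣAX̄ = 778114.30 cm³, ΣAȲ = 1253733.38 cm³.
X̄ = 778114.30/16088.27 = 48.37 cm; Ȳ = 1253733.38/16088.27 = 77.93 cm.

X̄ = 48.37 cm, Ȳ = 77.93 cm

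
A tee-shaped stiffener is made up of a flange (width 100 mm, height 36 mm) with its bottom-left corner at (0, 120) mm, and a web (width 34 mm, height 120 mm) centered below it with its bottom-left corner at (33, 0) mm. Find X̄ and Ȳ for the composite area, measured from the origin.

web: A = 34 × 120 = 4080.00, centroid at (50.00, 60.00).
flange: A = 100 × 36 = 3600.00, centroid at (50.00, 138.00).
ΣA = 7680.00 mm², ΣAX̄ = 384000.00 mm³, ΣAȲ = 741600.00 mm³.
X̄ = 384000.00/7680.00 = 50.00 mm; Ȳ = 741600.00/7680.00 = 96.56 mm.

X̄ = 50.00 mm, Ȳ = 96.56 mm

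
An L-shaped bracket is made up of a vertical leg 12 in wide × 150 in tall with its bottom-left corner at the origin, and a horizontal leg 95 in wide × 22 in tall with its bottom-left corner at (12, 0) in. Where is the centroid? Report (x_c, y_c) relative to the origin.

vertical leg: A = 12 × 150 = 1800.00, centroid at (6.00, 75.00).
horizontal leg: A = 95 × 22 = 2090.00, centroid at (59.50, 11.00).
ΣA = 3890.00 in², ΣAx_c = 135155.00 in³, ΣAy_c = 157990.00 in³.
x_c = 135155.00/3890.00 = 34.74 in; y_c = 157990.00/3890.00 = 40.61 in.

x_c = 34.74 in, y_c = 40.61 in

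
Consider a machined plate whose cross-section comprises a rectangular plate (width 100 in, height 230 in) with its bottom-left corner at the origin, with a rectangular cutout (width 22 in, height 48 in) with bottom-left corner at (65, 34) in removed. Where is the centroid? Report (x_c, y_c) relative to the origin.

x_c = 48.75 in, y_c = 117.74 in

plate: A = 100 × 230 = 23000.00, centroid at (50.00, 115.00).
hole: A = −(22 × 48) = -1056.00, centroid at (76.00, 58.00).
ΣA = 21944.00 in², ΣAx_c = 1069744.00 in³, ΣAy_c = 2583752.00 in³.
x_c = 1069744.00/21944.00 = 48.75 in; y_c = 2583752.00/21944.00 = 117.74 in.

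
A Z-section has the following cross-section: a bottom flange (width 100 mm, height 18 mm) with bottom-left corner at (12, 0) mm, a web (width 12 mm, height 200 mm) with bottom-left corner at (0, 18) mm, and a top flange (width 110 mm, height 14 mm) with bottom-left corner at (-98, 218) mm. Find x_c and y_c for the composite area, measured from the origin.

x_c = 10.41 mm, y_c = 112.53 mm

bottom flange: A = 100 × 18 = 1800.00, centroid at (62.00, 9.00).
web: A = 12 × 200 = 2400.00, centroid at (6.00, 118.00).
top flange: A = 110 × 14 = 1540.00, centroid at (-43.00, 225.00).
ΣA = 5740.00 mm², ΣAx_c = 59780.00 mm³, ΣAy_c = 645900.00 mm³.
x_c = 59780.00/5740.00 = 10.41 mm; y_c = 645900.00/5740.00 = 112.53 mm.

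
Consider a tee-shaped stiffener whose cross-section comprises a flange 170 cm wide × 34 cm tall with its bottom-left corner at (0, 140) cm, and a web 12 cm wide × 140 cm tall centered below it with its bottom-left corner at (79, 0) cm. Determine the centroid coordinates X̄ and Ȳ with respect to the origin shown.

web: A = 12 × 140 = 1680.00, centroid at (85.00, 70.00).
flange: A = 170 × 34 = 5780.00, centroid at (85.00, 157.00).
ΣA = 7460.00 cm²
ΣAX̄ = (1680.00)(85.00) + (5780.00)(85.00) = 634100.00 cm³
ΣAȲ = (1680.00)(70.00) + (5780.00)(157.00) = 1025060.00 cm³
X̄ = 634100.00 / 7460.00 = 85.00 cm
Ȳ = 1025060.00 / 7460.00 = 137.41 cm

X̄ = 85.00 cm, Ȳ = 137.41 cm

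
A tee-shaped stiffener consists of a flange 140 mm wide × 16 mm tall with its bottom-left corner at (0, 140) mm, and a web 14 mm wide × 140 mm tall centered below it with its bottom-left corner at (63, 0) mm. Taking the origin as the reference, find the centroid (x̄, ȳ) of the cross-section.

Part | A | x̄ᵢ | ȳᵢ | A·x̄ᵢ | A·ȳᵢ
web | 1960.00 | 70.00 | 70.00 | 137200.00 | 137200.00
flange | 2240.00 | 70.00 | 148.00 | 156800.00 | 331520.00
Σ | 4200.00 |  |  | 294000.00 | 468720.00
x̄ = 294000.00 / 4200.00 = 70.00 mm
ȳ = 468720.00 / 4200.00 = 111.60 mm

x̄ = 70.00 mm, ȳ = 111.60 mm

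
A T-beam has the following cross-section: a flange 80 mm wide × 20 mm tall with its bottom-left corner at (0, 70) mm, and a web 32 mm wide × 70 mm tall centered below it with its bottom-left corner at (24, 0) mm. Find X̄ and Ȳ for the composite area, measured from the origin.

web: A = 32 × 70 = 2240.00, centroid at (40.00, 35.00).
flange: A = 80 × 20 = 1600.00, centroid at (40.00, 80.00).
ΣA = 3840.00 mm²
ΣAX̄ = (2240.00)(40.00) + (1600.00)(40.00) = 153600.00 mm³
ΣAȲ = (2240.00)(35.00) + (1600.00)(80.00) = 206400.00 mm³
X̄ = 153600.00 / 3840.00 = 40.00 mm
Ȳ = 206400.00 / 3840.00 = 53.75 mm

X̄ = 40.00 mm, Ȳ = 53.75 mm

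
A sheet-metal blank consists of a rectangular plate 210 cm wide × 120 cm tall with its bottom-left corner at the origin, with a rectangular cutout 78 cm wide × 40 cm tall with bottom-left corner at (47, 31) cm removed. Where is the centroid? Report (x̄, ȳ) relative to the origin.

x̄ = 107.68 cm, ȳ = 61.27 cm

plate: A = 210 × 120 = 25200.00, centroid at (105.00, 60.00).
hole: A = −(78 × 40) = -3120.00, centroid at (86.00, 51.00).
ΣA = 22080.00 cm², ΣAx̄ = 2377680.00 cm³, ΣAȳ = 1352880.00 cm³.
x̄ = 2377680.00/22080.00 = 107.68 cm; ȳ = 1352880.00/22080.00 = 61.27 cm.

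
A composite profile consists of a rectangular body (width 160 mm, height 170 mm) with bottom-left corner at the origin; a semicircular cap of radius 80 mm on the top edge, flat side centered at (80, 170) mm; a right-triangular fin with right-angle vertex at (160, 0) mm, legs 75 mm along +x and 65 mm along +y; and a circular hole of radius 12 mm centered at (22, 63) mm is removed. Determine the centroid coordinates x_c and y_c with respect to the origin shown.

x_c = 87.19 mm, y_c = 111.80 mm

Part | A | x̄ᵢ | ȳᵢ | A·x̄ᵢ | A·ȳᵢ
rectangular body | 27200.00 | 80.00 | 85.00 | 2176000.00 | 2312000.00
semicircular top | 10053.10 | 80.00 | 203.95 | 804247.72 | 2050359.74
triangular fin | 2437.50 | 185.00 | 21.67 | 450937.50 | 52812.50
hole | -452.39 | 22.00 | 63.00 | -9952.57 | -28500.53
Σ | 39238.21 |  |  | 3421232.65 | 4386671.71
x_c = 3421232.65 / 39238.21 = 87.19 mm
y_c = 4386671.71 / 39238.21 = 111.80 mm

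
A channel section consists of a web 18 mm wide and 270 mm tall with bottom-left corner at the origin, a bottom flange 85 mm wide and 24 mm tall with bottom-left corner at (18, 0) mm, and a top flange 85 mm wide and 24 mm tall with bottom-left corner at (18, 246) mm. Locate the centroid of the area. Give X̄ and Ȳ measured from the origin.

Part | A | x̄ᵢ | ȳᵢ | A·x̄ᵢ | A·ȳᵢ
web | 4860.00 | 9.00 | 135.00 | 43740.00 | 656100.00
bottom flange | 2040.00 | 60.50 | 12.00 | 123420.00 | 24480.00
top flange | 2040.00 | 60.50 | 258.00 | 123420.00 | 526320.00
Σ | 8940.00 |  |  | 290580.00 | 1206900.00
X̄ = 290580.00 / 8940.00 = 32.50 mm
Ȳ = 1206900.00 / 8940.00 = 135.00 mm

X̄ = 32.50 mm, Ȳ = 135.00 mm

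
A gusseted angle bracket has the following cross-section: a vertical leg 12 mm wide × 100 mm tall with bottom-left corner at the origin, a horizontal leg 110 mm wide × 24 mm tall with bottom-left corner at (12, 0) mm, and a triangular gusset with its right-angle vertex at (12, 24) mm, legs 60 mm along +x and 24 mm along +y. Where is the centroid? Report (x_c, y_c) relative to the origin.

x_c = 45.42 mm, y_c = 25.16 mm

Part | A | x̄ᵢ | ȳᵢ | A·x̄ᵢ | A·ȳᵢ
vertical leg | 1200.00 | 6.00 | 50.00 | 7200.00 | 60000.00
horizontal leg | 2640.00 | 67.00 | 12.00 | 176880.00 | 31680.00
gusset | 720.00 | 32.00 | 32.00 | 23040.00 | 23040.00
Σ | 4560.00 |  |  | 207120.00 | 114720.00
x_c = 207120.00 / 4560.00 = 45.42 mm
y_c = 114720.00 / 4560.00 = 25.16 mm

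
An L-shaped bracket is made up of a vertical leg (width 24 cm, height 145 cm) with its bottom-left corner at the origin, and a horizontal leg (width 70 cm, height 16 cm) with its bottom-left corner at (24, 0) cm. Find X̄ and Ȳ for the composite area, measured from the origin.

X̄ = 23.44 cm, Ȳ = 56.80 cm

Part | A | x̄ᵢ | ȳᵢ | A·x̄ᵢ | A·ȳᵢ
vertical leg | 3480.00 | 12.00 | 72.50 | 41760.00 | 252300.00
horizontal leg | 1120.00 | 59.00 | 8.00 | 66080.00 | 8960.00
Σ | 4600.00 |  |  | 107840.00 | 261260.00
X̄ = 107840.00 / 4600.00 = 23.44 cm
Ȳ = 261260.00 / 4600.00 = 56.80 cm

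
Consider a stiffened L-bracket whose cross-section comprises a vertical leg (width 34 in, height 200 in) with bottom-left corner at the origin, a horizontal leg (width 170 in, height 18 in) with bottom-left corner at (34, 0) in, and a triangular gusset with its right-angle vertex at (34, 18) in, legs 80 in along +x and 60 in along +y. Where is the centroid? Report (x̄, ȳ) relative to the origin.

vertical leg: A = 34 × 200 = 6800.00, centroid at (17.00, 100.00).
horizontal leg: A = 170 × 18 = 3060.00, centroid at (119.00, 9.00).
gusset: A = ½·80·60 = 2400.00, centroid at (60.67, 38.00).
ΣA = 12260.00 in²
ΣAx̄ = (6800.00)(17.00) + (3060.00)(119.00) + (2400.00)(60.67) = 625340.00 in³
ΣAȳ = (6800.00)(100.00) + (3060.00)(9.00) + (2400.00)(38.00) = 798740.00 in³
x̄ = 625340.00 / 12260.00 = 51.01 in
ȳ = 798740.00 / 12260.00 = 65.15 in

x̄ = 51.01 in, ȳ = 65.15 in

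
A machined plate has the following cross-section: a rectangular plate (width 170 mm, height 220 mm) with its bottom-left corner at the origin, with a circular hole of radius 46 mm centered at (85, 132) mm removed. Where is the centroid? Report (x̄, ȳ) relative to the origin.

plate: A = 170 × 220 = 37400.00, centroid at (85.00, 110.00).
hole: A = −π·46² = -6647.61, centroid at (85.00, 132.00).
ΣA = 30752.39 mm², ΣAx̄ = 2613953.15 mm³, ΣAȳ = 3236515.47 mm³.
x̄ = 2613953.15/30752.39 = 85.00 mm; ȳ = 3236515.47/30752.39 = 105.24 mm.

x̄ = 85.00 mm, ȳ = 105.24 mm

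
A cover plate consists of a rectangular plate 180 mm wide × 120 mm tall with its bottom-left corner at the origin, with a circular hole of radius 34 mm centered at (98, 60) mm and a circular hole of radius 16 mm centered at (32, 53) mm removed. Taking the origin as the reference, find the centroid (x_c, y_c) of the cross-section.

Part | A | x̄ᵢ | ȳᵢ | A·x̄ᵢ | A·ȳᵢ
plate | 21600.00 | 90.00 | 60.00 | 1944000.00 | 1296000.00
hole 1 | -3631.68 | 98.00 | 60.00 | -355904.75 | -217900.87
hole 2 | -804.25 | 32.00 | 53.00 | -25735.93 | -42625.13
Σ | 17164.07 |  |  | 1562359.32 | 1035474.00
x_c = 1562359.32 / 17164.07 = 91.02 mm
y_c = 1035474.00 / 17164.07 = 60.33 mm

x_c = 91.02 mm, y_c = 60.33 mm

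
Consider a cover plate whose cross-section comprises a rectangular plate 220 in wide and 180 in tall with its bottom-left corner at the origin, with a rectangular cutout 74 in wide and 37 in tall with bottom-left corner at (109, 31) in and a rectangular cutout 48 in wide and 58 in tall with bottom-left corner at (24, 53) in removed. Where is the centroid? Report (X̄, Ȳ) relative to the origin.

X̄ = 112.17 in, Ȳ = 93.91 in

plate: A = 220 × 180 = 39600.00, centroid at (110.00, 90.00).
hole 1: A = −(74 × 37) = -2738.00, centroid at (146.00, 49.50).
hole 2: A = −(48 × 58) = -2784.00, centroid at (48.00, 82.00).
ΣA = 34078.00 in², ΣAX̄ = 3822620.00 in³, ΣAȲ = 3200181.00 in³.
X̄ = 3822620.00/34078.00 = 112.17 in; Ȳ = 3200181.00/34078.00 = 93.91 in.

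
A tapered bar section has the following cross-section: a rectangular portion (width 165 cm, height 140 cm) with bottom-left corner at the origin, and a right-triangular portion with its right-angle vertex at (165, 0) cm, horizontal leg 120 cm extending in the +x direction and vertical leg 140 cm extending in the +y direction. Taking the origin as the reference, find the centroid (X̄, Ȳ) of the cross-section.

rectangular portion: A = 165 × 140 = 23100.00, centroid at (82.50, 70.00).
triangular portion: A = ½·120·140 = 8400.00, centroid at (205.00, 46.67).
ΣA = 31500.00 cm², ΣAX̄ = 3627750.00 cm³, ΣAȲ = 2009000.00 cm³.
X̄ = 3627750.00/31500.00 = 115.17 cm; Ȳ = 2009000.00/31500.00 = 63.78 cm.

X̄ = 115.17 cm, Ȳ = 63.78 cm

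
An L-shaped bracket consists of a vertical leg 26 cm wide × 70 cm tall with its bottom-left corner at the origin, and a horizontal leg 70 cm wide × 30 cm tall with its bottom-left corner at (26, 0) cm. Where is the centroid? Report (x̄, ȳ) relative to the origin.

vertical leg: A = 26 × 70 = 1820.00, centroid at (13.00, 35.00).
horizontal leg: A = 70 × 30 = 2100.00, centroid at (61.00, 15.00).
ΣA = 3920.00 cm²
ΣAx̄ = (1820.00)(13.00) + (2100.00)(61.00) = 151760.00 cm³
ΣAȳ = (1820.00)(35.00) + (2100.00)(15.00) = 95200.00 cm³
x̄ = 151760.00 / 3920.00 = 38.71 cm
ȳ = 95200.00 / 3920.00 = 24.29 cm

x̄ = 38.71 cm, ȳ = 24.29 cm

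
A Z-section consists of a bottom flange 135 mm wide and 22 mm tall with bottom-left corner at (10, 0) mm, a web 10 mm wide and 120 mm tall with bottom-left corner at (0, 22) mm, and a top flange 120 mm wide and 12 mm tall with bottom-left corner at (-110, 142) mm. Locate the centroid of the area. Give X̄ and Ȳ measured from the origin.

bottom flange: A = 135 × 22 = 2970.00, centroid at (77.50, 11.00).
web: A = 10 × 120 = 1200.00, centroid at (5.00, 82.00).
top flange: A = 120 × 12 = 1440.00, centroid at (-50.00, 148.00).
ΣA = 5610.00 mm²
ΣAX̄ = (2970.00)(77.50) + (1200.00)(5.00) + (1440.00)(-50.00) = 164175.00 mm³
ΣAȲ = (2970.00)(11.00) + (1200.00)(82.00) + (1440.00)(148.00) = 344190.00 mm³
X̄ = 164175.00 / 5610.00 = 29.26 mm
Ȳ = 344190.00 / 5610.00 = 61.35 mm

X̄ = 29.26 mm, Ȳ = 61.35 mm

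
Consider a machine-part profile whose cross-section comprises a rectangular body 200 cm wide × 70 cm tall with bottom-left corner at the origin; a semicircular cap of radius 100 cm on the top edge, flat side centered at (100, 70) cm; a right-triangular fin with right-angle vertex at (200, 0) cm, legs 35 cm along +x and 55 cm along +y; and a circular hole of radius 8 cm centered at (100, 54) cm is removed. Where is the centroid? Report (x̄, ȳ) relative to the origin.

x̄ = 103.53 cm, ȳ = 74.27 cm

rectangular body: A = 200 × 70 = 14000.00, centroid at (100.00, 35.00).
semicircular top: A = ½π·100² = 15707.96, centroid at (100.00, 112.44).
triangular fin: A = ½·35·55 = 962.50, centroid at (211.67, 18.33).
hole: A = −π·8² = -201.06, centroid at (100.00, 54.00).
ΣA = 30469.40 cm², ΣAx̄ = 3154419.30 cm³, ΣAȳ = 2263012.58 cm³.
x̄ = 3154419.30/30469.40 = 103.53 cm; ȳ = 2263012.58/30469.40 = 74.27 cm.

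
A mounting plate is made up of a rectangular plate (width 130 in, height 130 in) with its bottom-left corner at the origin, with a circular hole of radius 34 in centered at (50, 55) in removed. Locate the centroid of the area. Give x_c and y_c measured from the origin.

x_c = 69.11 in, y_c = 67.74 in

Part | A | x̄ᵢ | ȳᵢ | A·x̄ᵢ | A·ȳᵢ
plate | 16900.00 | 65.00 | 65.00 | 1098500.00 | 1098500.00
hole | -3631.68 | 50.00 | 55.00 | -181584.06 | -199742.46
Σ | 13268.32 |  |  | 916915.94 | 898757.54
x_c = 916915.94 / 13268.32 = 69.11 in
y_c = 898757.54 / 13268.32 = 67.74 in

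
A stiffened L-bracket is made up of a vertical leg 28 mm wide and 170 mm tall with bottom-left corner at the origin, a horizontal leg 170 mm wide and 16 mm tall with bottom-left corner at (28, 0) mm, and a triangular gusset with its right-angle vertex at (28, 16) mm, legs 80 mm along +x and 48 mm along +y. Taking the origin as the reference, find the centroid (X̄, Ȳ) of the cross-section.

X̄ = 50.95 mm, Ȳ = 51.89 mm

vertical leg: A = 28 × 170 = 4760.00, centroid at (14.00, 85.00).
horizontal leg: A = 170 × 16 = 2720.00, centroid at (113.00, 8.00).
gusset: A = ½·80·48 = 1920.00, centroid at (54.67, 32.00).
ΣA = 9400.00 mm²
ΣAX̄ = (4760.00)(14.00) + (2720.00)(113.00) + (1920.00)(54.67) = 478960.00 mm³
ΣAȲ = (4760.00)(85.00) + (2720.00)(8.00) + (1920.00)(32.00) = 487800.00 mm³
X̄ = 478960.00 / 9400.00 = 50.95 mm
Ȳ = 487800.00 / 9400.00 = 51.89 mm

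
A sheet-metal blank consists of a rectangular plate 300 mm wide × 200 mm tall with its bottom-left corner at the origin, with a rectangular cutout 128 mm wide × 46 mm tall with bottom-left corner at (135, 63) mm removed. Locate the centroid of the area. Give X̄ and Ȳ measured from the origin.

X̄ = 144.67 mm, Ȳ = 101.52 mm

plate: A = 300 × 200 = 60000.00, centroid at (150.00, 100.00).
hole: A = −(128 × 46) = -5888.00, centroid at (199.00, 86.00).
ΣA = 54112.00 mm²
ΣAX̄ = (60000.00)(150.00) + (-5888.00)(199.00) = 7828288.00 mm³
ΣAȲ = (60000.00)(100.00) + (-5888.00)(86.00) = 5493632.00 mm³
X̄ = 7828288.00 / 54112.00 = 144.67 mm
Ȳ = 5493632.00 / 54112.00 = 101.52 mm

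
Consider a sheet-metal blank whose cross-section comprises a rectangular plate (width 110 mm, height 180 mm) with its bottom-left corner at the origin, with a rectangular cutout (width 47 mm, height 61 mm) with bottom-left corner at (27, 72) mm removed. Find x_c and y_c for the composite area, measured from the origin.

plate: A = 110 × 180 = 19800.00, centroid at (55.00, 90.00).
hole: A = −(47 × 61) = -2867.00, centroid at (50.50, 102.50).
ΣA = 16933.00 mm²
ΣAx_c = (19800.00)(55.00) + (-2867.00)(50.50) = 944216.50 mm³
ΣAy_c = (19800.00)(90.00) + (-2867.00)(102.50) = 1488132.50 mm³
x_c = 944216.50 / 16933.00 = 55.76 mm
y_c = 1488132.50 / 16933.00 = 87.88 mm

x_c = 55.76 mm, y_c = 87.88 mm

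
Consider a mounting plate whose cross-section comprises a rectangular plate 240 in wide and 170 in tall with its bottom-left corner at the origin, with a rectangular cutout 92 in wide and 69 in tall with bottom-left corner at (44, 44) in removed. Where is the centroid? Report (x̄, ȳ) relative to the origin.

plate: A = 240 × 170 = 40800.00, centroid at (120.00, 85.00).
hole: A = −(92 × 69) = -6348.00, centroid at (90.00, 78.50).
ΣA = 34452.00 in², ΣAx̄ = 4324680.00 in³, ΣAȳ = 2969682.00 in³.
x̄ = 4324680.00/34452.00 = 125.53 in; ȳ = 2969682.00/34452.00 = 86.20 in.

x̄ = 125.53 in, ȳ = 86.20 in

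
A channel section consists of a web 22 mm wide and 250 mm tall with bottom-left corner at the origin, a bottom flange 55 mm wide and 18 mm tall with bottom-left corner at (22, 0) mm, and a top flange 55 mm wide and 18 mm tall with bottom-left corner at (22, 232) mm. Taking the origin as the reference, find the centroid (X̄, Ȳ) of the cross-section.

Part | A | x̄ᵢ | ȳᵢ | A·x̄ᵢ | A·ȳᵢ
web | 5500.00 | 11.00 | 125.00 | 60500.00 | 687500.00
bottom flange | 990.00 | 49.50 | 9.00 | 49005.00 | 8910.00
top flange | 990.00 | 49.50 | 241.00 | 49005.00 | 238590.00
Σ | 7480.00 |  |  | 158510.00 | 935000.00
X̄ = 158510.00 / 7480.00 = 21.19 mm
Ȳ = 935000.00 / 7480.00 = 125.00 mm

X̄ = 21.19 mm, Ȳ = 125.00 mm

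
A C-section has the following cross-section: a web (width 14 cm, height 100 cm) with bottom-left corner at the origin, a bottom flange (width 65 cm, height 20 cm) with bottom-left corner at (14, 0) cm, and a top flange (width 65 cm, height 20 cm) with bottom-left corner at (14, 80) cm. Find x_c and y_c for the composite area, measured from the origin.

x_c = 32.67 cm, y_c = 50.00 cm

Part | A | x̄ᵢ | ȳᵢ | A·x̄ᵢ | A·ȳᵢ
web | 1400.00 | 7.00 | 50.00 | 9800.00 | 70000.00
bottom flange | 1300.00 | 46.50 | 10.00 | 60450.00 | 13000.00
top flange | 1300.00 | 46.50 | 90.00 | 60450.00 | 117000.00
Σ | 4000.00 |  |  | 130700.00 | 200000.00
x_c = 130700.00 / 4000.00 = 32.67 cm
y_c = 200000.00 / 4000.00 = 50.00 cm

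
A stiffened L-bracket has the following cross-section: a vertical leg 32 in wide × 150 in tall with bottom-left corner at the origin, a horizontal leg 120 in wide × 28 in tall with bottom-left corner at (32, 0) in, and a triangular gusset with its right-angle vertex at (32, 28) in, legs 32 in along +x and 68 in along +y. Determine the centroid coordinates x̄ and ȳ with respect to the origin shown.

vertical leg: A = 32 × 150 = 4800.00, centroid at (16.00, 75.00).
horizontal leg: A = 120 × 28 = 3360.00, centroid at (92.00, 14.00).
gusset: A = ½·32·68 = 1088.00, centroid at (42.67, 50.67).
ΣA = 9248.00 in², ΣAx̄ = 432341.33 in³, ΣAȳ = 462165.33 in³.
x̄ = 432341.33/9248.00 = 46.75 in; ȳ = 462165.33/9248.00 = 49.97 in.

x̄ = 46.75 in, ȳ = 49.97 in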